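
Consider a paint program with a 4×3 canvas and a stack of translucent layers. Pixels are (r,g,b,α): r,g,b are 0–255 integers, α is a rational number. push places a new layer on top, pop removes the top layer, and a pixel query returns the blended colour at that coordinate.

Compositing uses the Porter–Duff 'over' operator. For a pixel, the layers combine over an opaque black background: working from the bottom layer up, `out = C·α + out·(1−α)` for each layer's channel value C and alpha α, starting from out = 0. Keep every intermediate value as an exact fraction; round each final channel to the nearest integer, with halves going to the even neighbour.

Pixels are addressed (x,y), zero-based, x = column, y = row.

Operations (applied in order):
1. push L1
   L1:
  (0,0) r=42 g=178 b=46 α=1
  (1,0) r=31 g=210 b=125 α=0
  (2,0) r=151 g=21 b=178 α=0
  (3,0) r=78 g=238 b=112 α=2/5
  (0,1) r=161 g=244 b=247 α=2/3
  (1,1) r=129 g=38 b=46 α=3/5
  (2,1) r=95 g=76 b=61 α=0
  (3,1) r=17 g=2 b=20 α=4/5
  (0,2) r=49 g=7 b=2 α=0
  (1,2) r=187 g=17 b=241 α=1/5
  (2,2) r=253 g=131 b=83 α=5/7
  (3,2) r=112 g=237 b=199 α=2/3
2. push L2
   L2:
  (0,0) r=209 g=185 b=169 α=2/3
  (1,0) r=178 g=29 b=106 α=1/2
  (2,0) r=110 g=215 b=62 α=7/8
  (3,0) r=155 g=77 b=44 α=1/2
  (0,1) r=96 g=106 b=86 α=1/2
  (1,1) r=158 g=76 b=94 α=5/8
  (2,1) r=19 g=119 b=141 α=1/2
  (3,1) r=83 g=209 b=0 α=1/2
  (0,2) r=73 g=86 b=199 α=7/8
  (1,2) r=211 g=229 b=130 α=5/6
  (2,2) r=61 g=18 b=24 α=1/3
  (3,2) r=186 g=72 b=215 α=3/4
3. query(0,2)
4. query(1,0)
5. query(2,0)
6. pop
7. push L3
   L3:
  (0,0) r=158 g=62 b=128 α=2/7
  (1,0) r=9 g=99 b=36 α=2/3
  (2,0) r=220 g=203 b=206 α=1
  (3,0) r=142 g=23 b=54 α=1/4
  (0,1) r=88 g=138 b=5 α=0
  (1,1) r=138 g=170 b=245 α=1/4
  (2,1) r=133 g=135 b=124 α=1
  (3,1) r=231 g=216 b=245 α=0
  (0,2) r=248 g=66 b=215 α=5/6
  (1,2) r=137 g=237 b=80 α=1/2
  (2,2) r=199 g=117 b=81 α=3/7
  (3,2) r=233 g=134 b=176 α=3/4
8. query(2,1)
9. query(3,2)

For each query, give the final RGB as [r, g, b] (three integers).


query (0,2) [L1,L2] — begin 0,0,0
after L1 α=0: [0, 0, 0]
after L2 α=7/8: [511/8, 301/4, 1393/8]
rounded: [64, 75, 174]

(1,0) stack=L1,L2; from [0,0,0]:
+L1 (α=0) → [0, 0, 0]
+L2 (α=1/2) → [89, 29/2, 53]
→ [89, 14, 53]

at x=2,y=0 over L1,L2:
+L1 (α=0) → [0, 0, 0]
+L2 (α=7/8) → [385/4, 1505/8, 217/4]
= [96, 188, 54]

query (2,1) [L1,L3] — begin 0,0,0
L1 α=0: [0, 0, 0]
L3 α=1: [133, 135, 124]
rounded: [133, 135, 124]

query (3,2) [L1,L3] — begin 0,0,0
after L1 α=2/3: [224/3, 158, 398/3]
after L3 α=3/4: [2321/12, 140, 991/6]
rounded: [193, 140, 165]


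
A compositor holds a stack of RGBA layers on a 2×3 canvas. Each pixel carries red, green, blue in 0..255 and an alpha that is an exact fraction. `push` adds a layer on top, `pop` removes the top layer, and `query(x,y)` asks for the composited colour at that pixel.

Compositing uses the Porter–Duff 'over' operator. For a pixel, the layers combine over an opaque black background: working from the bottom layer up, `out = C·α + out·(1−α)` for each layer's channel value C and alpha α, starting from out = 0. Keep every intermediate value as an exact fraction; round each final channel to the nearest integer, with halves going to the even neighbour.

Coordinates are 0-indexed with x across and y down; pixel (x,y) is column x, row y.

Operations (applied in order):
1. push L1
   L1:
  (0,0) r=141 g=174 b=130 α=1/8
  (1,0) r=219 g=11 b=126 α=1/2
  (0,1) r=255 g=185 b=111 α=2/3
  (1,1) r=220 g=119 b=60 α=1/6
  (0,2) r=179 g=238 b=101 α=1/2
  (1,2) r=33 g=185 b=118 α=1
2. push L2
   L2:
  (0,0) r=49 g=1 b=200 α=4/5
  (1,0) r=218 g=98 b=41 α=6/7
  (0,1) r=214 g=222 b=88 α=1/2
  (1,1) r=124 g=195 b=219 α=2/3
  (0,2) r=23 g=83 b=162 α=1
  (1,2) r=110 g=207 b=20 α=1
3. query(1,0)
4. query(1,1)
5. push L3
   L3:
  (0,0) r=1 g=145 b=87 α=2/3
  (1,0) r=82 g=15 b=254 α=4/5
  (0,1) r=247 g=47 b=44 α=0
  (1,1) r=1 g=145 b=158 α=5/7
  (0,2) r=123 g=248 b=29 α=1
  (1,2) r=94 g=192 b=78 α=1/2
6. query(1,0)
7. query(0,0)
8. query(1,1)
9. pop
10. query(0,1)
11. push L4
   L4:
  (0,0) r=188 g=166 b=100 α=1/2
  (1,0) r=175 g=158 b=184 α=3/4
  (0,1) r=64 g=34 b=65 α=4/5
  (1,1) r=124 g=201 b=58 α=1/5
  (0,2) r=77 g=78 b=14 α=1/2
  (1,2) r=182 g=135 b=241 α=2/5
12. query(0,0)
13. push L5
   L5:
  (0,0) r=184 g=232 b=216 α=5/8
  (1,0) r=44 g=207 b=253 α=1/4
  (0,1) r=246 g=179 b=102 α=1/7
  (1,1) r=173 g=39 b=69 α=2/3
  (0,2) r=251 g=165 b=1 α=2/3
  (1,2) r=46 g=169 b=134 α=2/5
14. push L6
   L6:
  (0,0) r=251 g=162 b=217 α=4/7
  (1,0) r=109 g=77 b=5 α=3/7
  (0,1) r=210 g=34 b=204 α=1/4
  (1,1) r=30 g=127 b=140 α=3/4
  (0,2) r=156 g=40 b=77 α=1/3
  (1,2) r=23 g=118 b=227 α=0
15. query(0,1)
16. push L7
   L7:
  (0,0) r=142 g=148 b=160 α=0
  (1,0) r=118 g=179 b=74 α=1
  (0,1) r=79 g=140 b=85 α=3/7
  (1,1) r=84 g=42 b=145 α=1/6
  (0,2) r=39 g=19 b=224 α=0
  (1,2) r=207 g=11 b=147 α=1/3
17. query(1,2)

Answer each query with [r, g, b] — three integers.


query (1,0) [L1,L2] — begin 0,0,0
L1 α=1/2: [219/2, 11/2, 63]
L2 α=6/7: [405/2, 1187/14, 309/7]
→ [202, 85, 44]

query (1,1) [L1,L2] — begin 0,0,0
after L1 α=1/6: [110/3, 119/6, 10]
after L2 α=2/3: [854/9, 2459/18, 448/3]
= [95, 137, 149]

(1,0) stack=L1,L2,L3; from [0,0,0]:
after L1 α=1/2: [219/2, 11/2, 63]
after L2 α=6/7: [405/2, 1187/14, 309/7]
after L3 α=4/5: [1061/10, 2027/70, 7421/35]
rounded: [106, 29, 212]

at x=0,y=0 over L1,L2,L3:
+L1 (α=1/8) → [141/8, 87/4, 65/4]
+L2 (α=4/5) → [1709/40, 103/20, 653/4]
+L3 (α=2/3) → [1789/120, 5903/60, 1349/12]
→ [15, 98, 112]

query (1,1) [L1,L2,L3] — begin 0,0,0
after L1 α=1/6: [110/3, 119/6, 10]
after L2 α=2/3: [854/9, 2459/18, 448/3]
after L3 α=5/7: [1753/63, 8984/63, 3266/21]
→ [28, 143, 156]

at x=0,y=1 over L1,L2:
L1 α=2/3: [170, 370/3, 74]
L2 α=1/2: [192, 518/3, 81]
→ [192, 173, 81]

(0,0) stack=L1,L2,L4; from [0,0,0]:
L1 α=1/8: [141/8, 87/4, 65/4]
L2 α=4/5: [1709/40, 103/20, 653/4]
L4 α=1/2: [9229/80, 3423/40, 1053/8]
→ [115, 86, 132]

(0,1) stack=L1,L2,L4,L5,L6; from [0,0,0]:
L1 α=2/3: [170, 370/3, 74]
L2 α=1/2: [192, 518/3, 81]
L4 α=4/5: [448/5, 926/15, 341/5]
L5 α=1/7: [3918/35, 2747/35, 2556/35]
L6 α=1/4: [4776/35, 9431/140, 3702/35]
= [136, 67, 106]

query (1,2) [L1,L2,L4,L5,L6,L7] — begin 0,0,0
+L1 (α=1) → [33, 185, 118]
+L2 (α=1) → [110, 207, 20]
+L4 (α=2/5) → [694/5, 891/5, 542/5]
+L5 (α=2/5) → [2542/25, 4363/25, 2966/25]
+L6 (α=0) → [2542/25, 4363/25, 2966/25]
+L7 (α=1/3) → [10259/75, 9001/75, 9607/75]
→ [137, 120, 128]


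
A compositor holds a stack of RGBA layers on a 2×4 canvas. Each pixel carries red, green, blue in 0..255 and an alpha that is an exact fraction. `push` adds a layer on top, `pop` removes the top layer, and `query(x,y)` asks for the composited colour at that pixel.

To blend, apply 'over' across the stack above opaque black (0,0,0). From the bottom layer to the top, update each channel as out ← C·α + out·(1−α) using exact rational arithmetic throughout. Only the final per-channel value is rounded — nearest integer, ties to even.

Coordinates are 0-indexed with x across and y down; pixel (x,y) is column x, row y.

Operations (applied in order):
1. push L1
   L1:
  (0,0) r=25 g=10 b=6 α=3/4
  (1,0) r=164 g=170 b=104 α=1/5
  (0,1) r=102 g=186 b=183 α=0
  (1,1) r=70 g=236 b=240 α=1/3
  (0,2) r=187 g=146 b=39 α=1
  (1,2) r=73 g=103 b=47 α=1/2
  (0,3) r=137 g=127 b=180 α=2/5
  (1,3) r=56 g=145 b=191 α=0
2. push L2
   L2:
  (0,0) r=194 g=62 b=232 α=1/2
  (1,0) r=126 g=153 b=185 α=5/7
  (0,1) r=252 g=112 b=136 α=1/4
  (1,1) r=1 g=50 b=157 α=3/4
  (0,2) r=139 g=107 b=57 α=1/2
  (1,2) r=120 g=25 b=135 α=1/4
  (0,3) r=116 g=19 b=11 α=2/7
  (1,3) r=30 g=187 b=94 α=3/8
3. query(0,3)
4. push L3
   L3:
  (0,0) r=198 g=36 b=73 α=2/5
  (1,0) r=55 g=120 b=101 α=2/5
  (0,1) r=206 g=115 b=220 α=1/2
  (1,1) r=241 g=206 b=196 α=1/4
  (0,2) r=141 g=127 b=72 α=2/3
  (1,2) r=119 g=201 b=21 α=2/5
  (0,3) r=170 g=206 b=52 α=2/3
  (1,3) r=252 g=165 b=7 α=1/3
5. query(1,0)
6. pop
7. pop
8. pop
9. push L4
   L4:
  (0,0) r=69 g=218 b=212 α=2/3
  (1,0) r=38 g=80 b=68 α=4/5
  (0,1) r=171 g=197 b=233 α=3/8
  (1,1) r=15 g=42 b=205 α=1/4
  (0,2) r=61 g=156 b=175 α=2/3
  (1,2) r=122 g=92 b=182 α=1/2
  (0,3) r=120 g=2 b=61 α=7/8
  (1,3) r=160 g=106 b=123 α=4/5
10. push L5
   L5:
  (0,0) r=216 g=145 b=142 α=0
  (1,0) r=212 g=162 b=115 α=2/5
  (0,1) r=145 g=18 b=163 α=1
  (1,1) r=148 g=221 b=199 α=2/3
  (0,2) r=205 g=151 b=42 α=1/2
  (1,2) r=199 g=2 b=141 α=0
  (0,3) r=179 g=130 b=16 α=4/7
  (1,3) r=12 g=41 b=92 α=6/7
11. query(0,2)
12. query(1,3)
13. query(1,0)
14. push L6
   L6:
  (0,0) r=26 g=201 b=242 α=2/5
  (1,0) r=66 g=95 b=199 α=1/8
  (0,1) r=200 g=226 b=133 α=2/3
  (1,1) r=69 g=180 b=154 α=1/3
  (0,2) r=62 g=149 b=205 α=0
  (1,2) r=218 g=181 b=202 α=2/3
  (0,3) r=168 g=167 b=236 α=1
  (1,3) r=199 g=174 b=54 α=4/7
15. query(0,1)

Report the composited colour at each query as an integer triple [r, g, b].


query (0,3) [L1,L2] — begin 0,0,0
after L1 α=2/5: [274/5, 254/5, 72]
after L2 α=2/7: [506/7, 292/7, 382/7]
= [72, 42, 55]

at x=1,y=0 over L1,L2,L3:
L1 α=1/5: [164/5, 34, 104/5]
L2 α=5/7: [3478/35, 119, 4833/35]
L3 α=2/5: [14284/175, 597/5, 21569/175]
→ [82, 119, 123]

at x=0,y=2 over L4,L5:
after L4 α=2/3: [122/3, 104, 350/3]
after L5 α=1/2: [737/6, 255/2, 238/3]
= [123, 128, 79]

(1,3) stack=L4,L5; from [0,0,0]:
after L4 α=4/5: [128, 424/5, 492/5]
after L5 α=6/7: [200/7, 1654/35, 3252/35]
rounded: [29, 47, 93]

at x=1,y=0 over L4,L5:
+L4 (α=4/5) → [152/5, 64, 272/5]
+L5 (α=2/5) → [2576/25, 516/5, 1966/25]
→ [103, 103, 79]

at x=0,y=1 over L4,L5,L6:
+L4 (α=3/8) → [513/8, 591/8, 699/8]
+L5 (α=1) → [145, 18, 163]
+L6 (α=2/3) → [545/3, 470/3, 143]
→ [182, 157, 143]


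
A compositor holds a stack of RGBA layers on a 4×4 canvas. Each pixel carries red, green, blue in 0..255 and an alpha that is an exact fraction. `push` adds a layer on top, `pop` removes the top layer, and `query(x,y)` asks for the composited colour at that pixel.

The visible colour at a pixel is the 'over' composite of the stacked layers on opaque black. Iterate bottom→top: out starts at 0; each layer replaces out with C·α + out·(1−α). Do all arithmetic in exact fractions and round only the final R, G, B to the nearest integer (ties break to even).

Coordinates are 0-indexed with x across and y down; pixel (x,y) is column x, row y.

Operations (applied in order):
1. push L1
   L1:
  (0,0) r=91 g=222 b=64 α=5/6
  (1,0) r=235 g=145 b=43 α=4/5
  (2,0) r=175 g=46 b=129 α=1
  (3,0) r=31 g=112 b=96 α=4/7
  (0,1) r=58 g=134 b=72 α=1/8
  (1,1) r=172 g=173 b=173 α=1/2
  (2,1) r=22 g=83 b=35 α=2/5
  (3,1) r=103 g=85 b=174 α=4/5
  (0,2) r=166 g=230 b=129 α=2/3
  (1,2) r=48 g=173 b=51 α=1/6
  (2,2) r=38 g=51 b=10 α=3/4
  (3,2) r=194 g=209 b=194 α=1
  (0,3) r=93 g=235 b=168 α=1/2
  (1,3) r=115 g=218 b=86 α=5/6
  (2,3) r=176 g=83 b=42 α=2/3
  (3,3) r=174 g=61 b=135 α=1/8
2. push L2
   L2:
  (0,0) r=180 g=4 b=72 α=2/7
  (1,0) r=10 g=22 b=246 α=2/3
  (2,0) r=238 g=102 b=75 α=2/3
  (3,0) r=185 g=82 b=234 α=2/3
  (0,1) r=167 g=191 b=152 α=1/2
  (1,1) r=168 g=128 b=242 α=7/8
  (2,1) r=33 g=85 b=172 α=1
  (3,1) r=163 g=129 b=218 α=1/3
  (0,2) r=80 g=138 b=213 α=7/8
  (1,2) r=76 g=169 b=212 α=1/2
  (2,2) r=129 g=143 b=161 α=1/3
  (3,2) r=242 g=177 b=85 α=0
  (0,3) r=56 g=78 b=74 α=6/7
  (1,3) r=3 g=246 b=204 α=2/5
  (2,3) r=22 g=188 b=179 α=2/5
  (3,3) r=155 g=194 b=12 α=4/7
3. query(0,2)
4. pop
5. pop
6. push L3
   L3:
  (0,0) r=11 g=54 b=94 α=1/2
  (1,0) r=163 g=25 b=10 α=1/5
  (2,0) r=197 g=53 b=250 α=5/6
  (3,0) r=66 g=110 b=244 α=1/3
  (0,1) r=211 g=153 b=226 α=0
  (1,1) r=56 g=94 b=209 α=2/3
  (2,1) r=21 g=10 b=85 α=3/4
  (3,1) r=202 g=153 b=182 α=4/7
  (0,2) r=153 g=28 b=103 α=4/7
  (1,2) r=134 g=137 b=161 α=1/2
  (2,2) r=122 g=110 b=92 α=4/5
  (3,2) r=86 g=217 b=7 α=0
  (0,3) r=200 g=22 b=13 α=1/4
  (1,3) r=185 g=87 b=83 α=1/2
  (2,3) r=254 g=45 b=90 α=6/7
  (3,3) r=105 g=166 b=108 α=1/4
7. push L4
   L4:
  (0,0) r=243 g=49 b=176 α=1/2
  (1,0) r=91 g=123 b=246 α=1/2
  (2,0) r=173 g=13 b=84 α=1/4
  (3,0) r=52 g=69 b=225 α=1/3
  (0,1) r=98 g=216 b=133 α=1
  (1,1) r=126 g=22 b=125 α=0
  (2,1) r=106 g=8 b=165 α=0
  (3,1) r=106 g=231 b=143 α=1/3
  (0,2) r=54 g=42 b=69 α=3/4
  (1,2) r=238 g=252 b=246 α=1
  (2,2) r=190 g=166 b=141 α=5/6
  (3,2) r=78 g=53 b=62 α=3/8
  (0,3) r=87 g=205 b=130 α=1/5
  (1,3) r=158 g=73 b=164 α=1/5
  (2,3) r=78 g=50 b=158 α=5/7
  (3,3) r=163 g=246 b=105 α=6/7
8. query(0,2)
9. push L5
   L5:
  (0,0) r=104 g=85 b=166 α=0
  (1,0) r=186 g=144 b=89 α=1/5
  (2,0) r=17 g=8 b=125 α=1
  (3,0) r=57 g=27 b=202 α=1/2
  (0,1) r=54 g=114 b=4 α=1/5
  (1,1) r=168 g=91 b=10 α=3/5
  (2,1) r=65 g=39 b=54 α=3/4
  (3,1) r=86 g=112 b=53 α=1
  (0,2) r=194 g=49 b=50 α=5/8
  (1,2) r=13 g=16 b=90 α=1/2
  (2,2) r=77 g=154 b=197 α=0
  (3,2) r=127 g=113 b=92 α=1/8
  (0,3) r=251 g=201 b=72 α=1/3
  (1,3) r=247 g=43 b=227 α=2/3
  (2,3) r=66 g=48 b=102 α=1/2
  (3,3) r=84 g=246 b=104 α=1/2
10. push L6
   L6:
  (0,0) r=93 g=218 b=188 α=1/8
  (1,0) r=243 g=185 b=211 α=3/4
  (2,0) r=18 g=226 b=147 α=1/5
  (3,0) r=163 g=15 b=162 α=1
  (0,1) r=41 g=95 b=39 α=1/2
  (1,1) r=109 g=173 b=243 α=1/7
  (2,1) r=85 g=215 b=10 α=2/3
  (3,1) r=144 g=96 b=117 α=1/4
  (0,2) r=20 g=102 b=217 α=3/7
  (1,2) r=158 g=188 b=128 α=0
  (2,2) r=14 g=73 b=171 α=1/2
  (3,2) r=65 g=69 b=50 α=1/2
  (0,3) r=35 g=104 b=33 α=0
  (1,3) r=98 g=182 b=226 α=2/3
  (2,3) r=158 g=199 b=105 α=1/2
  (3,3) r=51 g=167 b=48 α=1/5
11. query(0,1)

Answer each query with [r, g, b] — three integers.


(0,2) stack=L1,L2; from [0,0,0]:
after L1 α=2/3: [332/3, 460/3, 86]
after L2 α=7/8: [503/6, 1679/12, 1577/8]
→ [84, 140, 197]

query (0,2) [L3,L4] — begin 0,0,0
+L3 (α=4/7) → [612/7, 16, 412/7]
+L4 (α=3/4) → [873/14, 71/2, 1861/28]
= [62, 36, 66]

query (0,1) [L3,L4,L5,L6] — begin 0,0,0
L3 α=0: [0, 0, 0]
L4 α=1: [98, 216, 133]
L5 α=1/5: [446/5, 978/5, 536/5]
L6 α=1/2: [651/10, 1453/10, 731/10]
= [65, 145, 73]


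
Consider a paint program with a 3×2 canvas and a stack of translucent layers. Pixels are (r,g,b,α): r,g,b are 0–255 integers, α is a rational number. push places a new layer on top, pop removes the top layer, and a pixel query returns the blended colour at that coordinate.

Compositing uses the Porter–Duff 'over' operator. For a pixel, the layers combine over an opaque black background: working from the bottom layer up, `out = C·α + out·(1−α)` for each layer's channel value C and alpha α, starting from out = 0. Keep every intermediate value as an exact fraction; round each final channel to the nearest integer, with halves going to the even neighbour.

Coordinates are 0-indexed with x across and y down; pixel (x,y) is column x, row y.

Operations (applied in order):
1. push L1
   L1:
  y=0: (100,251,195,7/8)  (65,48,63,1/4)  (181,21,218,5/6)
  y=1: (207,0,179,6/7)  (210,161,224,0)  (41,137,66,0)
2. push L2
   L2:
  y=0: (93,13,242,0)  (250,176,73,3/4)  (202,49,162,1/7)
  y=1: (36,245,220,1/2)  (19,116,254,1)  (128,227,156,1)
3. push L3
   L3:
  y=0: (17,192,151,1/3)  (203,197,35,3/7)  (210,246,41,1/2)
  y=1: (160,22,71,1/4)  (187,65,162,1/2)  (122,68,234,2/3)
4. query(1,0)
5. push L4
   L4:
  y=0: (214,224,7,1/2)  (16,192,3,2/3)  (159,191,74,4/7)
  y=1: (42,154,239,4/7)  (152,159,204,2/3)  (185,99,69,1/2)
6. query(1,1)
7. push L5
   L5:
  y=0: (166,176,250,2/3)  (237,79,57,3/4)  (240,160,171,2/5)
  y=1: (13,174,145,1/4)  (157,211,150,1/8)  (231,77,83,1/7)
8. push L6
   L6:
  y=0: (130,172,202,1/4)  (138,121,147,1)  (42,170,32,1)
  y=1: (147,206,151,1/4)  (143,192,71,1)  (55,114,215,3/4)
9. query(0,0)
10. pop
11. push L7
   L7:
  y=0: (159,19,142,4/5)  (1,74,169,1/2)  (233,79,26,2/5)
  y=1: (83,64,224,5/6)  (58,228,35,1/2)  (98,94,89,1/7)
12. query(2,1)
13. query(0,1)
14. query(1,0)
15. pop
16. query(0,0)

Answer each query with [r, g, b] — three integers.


(1,0) stack=L1,L2,L3; from [0,0,0]:
L1 α=1/4: [65/4, 12, 63/4]
L2 α=3/4: [3065/16, 135, 939/16]
L3 α=3/7: [5501/28, 1131/7, 1359/28]
rounded: [196, 162, 49]

query (1,1) [L1,L2,L3,L4] — begin 0,0,0
after L1 α=0: [0, 0, 0]
after L2 α=1: [19, 116, 254]
after L3 α=1/2: [103, 181/2, 208]
after L4 α=2/3: [407/3, 817/6, 616/3]
rounded: [136, 136, 205]

(0,0) stack=L1,L2,L3,L4,L5,L6; from [0,0,0]:
after L1 α=7/8: [175/2, 1757/8, 1365/8]
after L2 α=0: [175/2, 1757/8, 1365/8]
after L3 α=1/3: [64, 2525/12, 1969/12]
after L4 α=1/2: [139, 5213/24, 2053/24]
after L5 α=2/3: [157, 13661/72, 14053/72]
after L6 α=1/4: [601/4, 17789/96, 18901/96]
rounded: [150, 185, 197]

query (2,1) [L1,L2,L3,L4,L5,L7] — begin 0,0,0
+L1 (α=0) → [0, 0, 0]
+L2 (α=1) → [128, 227, 156]
+L3 (α=2/3) → [124, 121, 208]
+L4 (α=1/2) → [309/2, 110, 277/2]
+L5 (α=1/7) → [1158/7, 737/7, 914/7]
+L7 (α=1/7) → [7634/49, 5080/49, 6107/49]
= [156, 104, 125]

at x=0,y=1 over L1,L2,L3,L4,L5,L7:
after L1 α=6/7: [1242/7, 0, 1074/7]
after L2 α=1/2: [747/7, 245/2, 1307/7]
after L3 α=1/4: [3361/28, 779/8, 2209/14]
after L4 α=4/7: [14787/196, 7265/56, 20011/98]
after L5 α=1/4: [46909/784, 31539/224, 74243/392]
after L7 α=5/6: [372269/4704, 103219/1344, 513283/2352]
= [79, 77, 218]

at x=1,y=0 over L1,L2,L3,L4,L5,L7:
L1 α=1/4: [65/4, 12, 63/4]
L2 α=3/4: [3065/16, 135, 939/16]
L3 α=3/7: [5501/28, 1131/7, 1359/28]
L4 α=2/3: [6397/84, 1273/7, 509/28]
L5 α=3/4: [66121/336, 733/7, 5297/112]
L7 α=1/2: [66457/672, 1251/14, 24225/224]
= [99, 89, 108]

(0,0) stack=L1,L2,L3,L4,L5; from [0,0,0]:
+L1 (α=7/8) → [175/2, 1757/8, 1365/8]
+L2 (α=0) → [175/2, 1757/8, 1365/8]
+L3 (α=1/3) → [64, 2525/12, 1969/12]
+L4 (α=1/2) → [139, 5213/24, 2053/24]
+L5 (α=2/3) → [157, 13661/72, 14053/72]
= [157, 190, 195]


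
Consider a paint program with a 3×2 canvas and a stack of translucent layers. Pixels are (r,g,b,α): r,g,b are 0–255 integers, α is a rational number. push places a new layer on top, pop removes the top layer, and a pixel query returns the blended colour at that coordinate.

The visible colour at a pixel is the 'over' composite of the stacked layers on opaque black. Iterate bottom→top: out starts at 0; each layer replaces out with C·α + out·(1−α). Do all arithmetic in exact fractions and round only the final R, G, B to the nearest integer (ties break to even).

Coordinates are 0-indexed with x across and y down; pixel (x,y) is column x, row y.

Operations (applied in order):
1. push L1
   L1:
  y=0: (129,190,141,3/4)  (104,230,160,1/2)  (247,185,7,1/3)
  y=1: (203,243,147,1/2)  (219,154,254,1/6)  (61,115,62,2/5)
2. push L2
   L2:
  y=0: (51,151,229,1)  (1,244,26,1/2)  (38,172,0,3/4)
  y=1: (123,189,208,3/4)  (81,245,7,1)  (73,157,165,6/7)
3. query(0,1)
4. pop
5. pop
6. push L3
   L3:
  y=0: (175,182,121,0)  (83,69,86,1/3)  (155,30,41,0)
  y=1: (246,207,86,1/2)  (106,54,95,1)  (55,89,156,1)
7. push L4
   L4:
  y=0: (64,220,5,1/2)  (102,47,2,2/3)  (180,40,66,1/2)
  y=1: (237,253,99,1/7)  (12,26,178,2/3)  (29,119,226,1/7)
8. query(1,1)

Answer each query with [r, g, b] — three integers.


(0,1) stack=L1,L2; from [0,0,0]:
+L1 (α=1/2) → [203/2, 243/2, 147/2]
+L2 (α=3/4) → [941/8, 1377/8, 1395/8]
→ [118, 172, 174]

query (1,1) [L3,L4] — begin 0,0,0
L3 α=1: [106, 54, 95]
L4 α=2/3: [130/3, 106/3, 451/3]
→ [43, 35, 150]


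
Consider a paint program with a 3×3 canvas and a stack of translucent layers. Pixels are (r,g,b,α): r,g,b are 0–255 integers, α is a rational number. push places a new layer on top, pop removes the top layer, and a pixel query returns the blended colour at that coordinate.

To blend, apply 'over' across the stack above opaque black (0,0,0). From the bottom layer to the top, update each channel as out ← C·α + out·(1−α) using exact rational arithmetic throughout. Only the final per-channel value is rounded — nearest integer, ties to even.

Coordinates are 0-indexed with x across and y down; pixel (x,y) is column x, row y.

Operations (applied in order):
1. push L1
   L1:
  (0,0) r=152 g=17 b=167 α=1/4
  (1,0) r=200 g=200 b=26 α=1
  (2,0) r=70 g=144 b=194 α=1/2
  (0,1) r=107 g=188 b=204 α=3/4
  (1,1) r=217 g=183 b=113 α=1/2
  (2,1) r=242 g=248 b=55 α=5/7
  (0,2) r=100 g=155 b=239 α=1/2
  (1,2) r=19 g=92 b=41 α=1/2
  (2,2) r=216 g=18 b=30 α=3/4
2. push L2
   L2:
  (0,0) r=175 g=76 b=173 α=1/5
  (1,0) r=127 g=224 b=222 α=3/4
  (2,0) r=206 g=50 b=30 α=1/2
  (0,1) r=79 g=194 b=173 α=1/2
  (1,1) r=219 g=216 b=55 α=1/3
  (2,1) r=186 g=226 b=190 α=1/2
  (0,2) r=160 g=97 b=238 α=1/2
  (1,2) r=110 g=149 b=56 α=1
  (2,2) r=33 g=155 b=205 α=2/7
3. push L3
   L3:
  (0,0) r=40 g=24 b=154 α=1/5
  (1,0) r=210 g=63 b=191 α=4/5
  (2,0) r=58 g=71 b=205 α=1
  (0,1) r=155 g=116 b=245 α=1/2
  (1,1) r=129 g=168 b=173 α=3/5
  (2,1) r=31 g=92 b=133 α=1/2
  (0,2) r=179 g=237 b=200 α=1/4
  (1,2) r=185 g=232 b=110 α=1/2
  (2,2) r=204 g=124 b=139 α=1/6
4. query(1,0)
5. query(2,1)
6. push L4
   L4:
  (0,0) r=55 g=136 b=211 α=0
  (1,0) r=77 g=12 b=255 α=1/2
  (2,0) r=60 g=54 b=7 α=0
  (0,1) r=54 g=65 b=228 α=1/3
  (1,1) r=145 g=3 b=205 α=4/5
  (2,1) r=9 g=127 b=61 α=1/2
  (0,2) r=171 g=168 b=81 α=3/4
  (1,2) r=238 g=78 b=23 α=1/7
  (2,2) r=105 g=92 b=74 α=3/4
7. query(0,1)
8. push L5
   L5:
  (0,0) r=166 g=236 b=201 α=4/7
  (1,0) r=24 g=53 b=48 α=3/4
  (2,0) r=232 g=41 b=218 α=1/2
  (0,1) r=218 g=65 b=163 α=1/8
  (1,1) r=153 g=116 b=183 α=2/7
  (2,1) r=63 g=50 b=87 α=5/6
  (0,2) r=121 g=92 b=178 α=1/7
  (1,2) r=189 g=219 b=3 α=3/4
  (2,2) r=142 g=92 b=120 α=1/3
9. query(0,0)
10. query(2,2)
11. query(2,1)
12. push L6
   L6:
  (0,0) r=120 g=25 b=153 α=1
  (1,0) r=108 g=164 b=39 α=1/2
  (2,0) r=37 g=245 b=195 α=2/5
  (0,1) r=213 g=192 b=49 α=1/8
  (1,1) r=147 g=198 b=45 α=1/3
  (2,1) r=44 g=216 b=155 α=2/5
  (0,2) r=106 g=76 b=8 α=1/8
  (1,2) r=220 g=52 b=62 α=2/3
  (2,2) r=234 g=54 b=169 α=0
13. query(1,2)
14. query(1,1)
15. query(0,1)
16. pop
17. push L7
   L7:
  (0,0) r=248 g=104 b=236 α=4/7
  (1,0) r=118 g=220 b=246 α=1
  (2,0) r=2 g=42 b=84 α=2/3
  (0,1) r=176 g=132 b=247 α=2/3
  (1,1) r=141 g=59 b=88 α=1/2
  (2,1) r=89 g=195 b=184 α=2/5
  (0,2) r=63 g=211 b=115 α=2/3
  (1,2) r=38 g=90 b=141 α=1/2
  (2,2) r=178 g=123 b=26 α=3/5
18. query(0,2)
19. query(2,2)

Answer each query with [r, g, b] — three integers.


query (1,0) [L1,L2,L3] — begin 0,0,0
+L1 (α=1) → [200, 200, 26]
+L2 (α=3/4) → [581/4, 218, 173]
+L3 (α=4/5) → [3941/20, 94, 937/5]
→ [197, 94, 187]

at x=2,y=1 over L1,L2,L3:
+L1 (α=5/7) → [1210/7, 1240/7, 275/7]
+L2 (α=1/2) → [1256/7, 1411/7, 1605/14]
+L3 (α=1/2) → [1473/14, 2055/14, 3467/28]
rounded: [105, 147, 124]

(0,1) stack=L1,L2,L3,L4; from [0,0,0]:
L1 α=3/4: [321/4, 141, 153]
L2 α=1/2: [637/8, 335/2, 163]
L3 α=1/2: [1877/16, 567/4, 204]
L4 α=1/3: [2309/24, 697/6, 212]
rounded: [96, 116, 212]

query (0,0) [L1,L2,L3,L4,L5] — begin 0,0,0
L1 α=1/4: [38, 17/4, 167/4]
L2 α=1/5: [327/5, 93/5, 68]
L3 α=1/5: [1508/25, 492/25, 426/5]
L4 α=0: [1508/25, 492/25, 426/5]
L5 α=4/7: [21124/175, 25076/175, 5298/35]
= [121, 143, 151]

(2,2) stack=L1,L2,L3,L4,L5; from [0,0,0]:
+L1 (α=3/4) → [162, 27/2, 45/2]
+L2 (α=2/7) → [876/7, 755/14, 1045/14]
+L3 (α=1/6) → [968/7, 1837/28, 7171/84]
+L4 (α=3/4) → [3173/28, 9565/112, 25819/336]
+L5 (α=1/3) → [5161/42, 14717/168, 45979/504]
→ [123, 88, 91]

(2,1) stack=L1,L2,L3,L4,L5; from [0,0,0]:
+L1 (α=5/7) → [1210/7, 1240/7, 275/7]
+L2 (α=1/2) → [1256/7, 1411/7, 1605/14]
+L3 (α=1/2) → [1473/14, 2055/14, 3467/28]
+L4 (α=1/2) → [1599/28, 3833/28, 5175/56]
+L5 (α=5/6) → [3473/56, 3611/56, 9845/112]
= [62, 64, 88]

(1,2) stack=L1,L2,L3,L4,L5,L6; from [0,0,0]:
L1 α=1/2: [19/2, 46, 41/2]
L2 α=1: [110, 149, 56]
L3 α=1/2: [295/2, 381/2, 83]
L4 α=1/7: [1123/7, 1221/7, 521/7]
L5 α=3/4: [1273/7, 1455/7, 146/7]
L6 α=2/3: [1451/7, 2183/21, 338/7]
→ [207, 104, 48]

at x=1,y=1 over L1,L2,L3,L4,L5,L6:
L1 α=1/2: [217/2, 183/2, 113/2]
L2 α=1/3: [436/3, 133, 56]
L3 α=3/5: [2033/15, 154, 631/5]
L4 α=4/5: [10733/75, 166/5, 4731/25]
L5 α=2/7: [2189/15, 398/7, 6561/35]
L6 α=1/3: [6583/45, 2182/21, 4899/35]
rounded: [146, 104, 140]

at x=0,y=1 over L1,L2,L3,L4,L5,L6:
+L1 (α=3/4) → [321/4, 141, 153]
+L2 (α=1/2) → [637/8, 335/2, 163]
+L3 (α=1/2) → [1877/16, 567/4, 204]
+L4 (α=1/3) → [2309/24, 697/6, 212]
+L5 (α=1/8) → [21395/192, 5269/48, 1647/8]
+L6 (α=1/8) → [190661/1536, 46099/384, 11921/64]
= [124, 120, 186]

(0,2) stack=L1,L2,L3,L4,L5,L7; from [0,0,0]:
+L1 (α=1/2) → [50, 155/2, 239/2]
+L2 (α=1/2) → [105, 349/4, 715/4]
+L3 (α=1/4) → [247/2, 1995/16, 2945/16]
+L4 (α=3/4) → [1273/8, 10059/64, 6833/64]
+L5 (α=1/7) → [4303/28, 33121/224, 26195/224]
+L7 (α=2/3) → [7831/84, 127649/672, 25905/224]
= [93, 190, 116]

query (2,2) [L1,L2,L3,L4,L5,L7] — begin 0,0,0
L1 α=3/4: [162, 27/2, 45/2]
L2 α=2/7: [876/7, 755/14, 1045/14]
L3 α=1/6: [968/7, 1837/28, 7171/84]
L4 α=3/4: [3173/28, 9565/112, 25819/336]
L5 α=1/3: [5161/42, 14717/168, 45979/504]
L7 α=3/5: [3275/21, 45713/420, 13127/252]
rounded: [156, 109, 52]


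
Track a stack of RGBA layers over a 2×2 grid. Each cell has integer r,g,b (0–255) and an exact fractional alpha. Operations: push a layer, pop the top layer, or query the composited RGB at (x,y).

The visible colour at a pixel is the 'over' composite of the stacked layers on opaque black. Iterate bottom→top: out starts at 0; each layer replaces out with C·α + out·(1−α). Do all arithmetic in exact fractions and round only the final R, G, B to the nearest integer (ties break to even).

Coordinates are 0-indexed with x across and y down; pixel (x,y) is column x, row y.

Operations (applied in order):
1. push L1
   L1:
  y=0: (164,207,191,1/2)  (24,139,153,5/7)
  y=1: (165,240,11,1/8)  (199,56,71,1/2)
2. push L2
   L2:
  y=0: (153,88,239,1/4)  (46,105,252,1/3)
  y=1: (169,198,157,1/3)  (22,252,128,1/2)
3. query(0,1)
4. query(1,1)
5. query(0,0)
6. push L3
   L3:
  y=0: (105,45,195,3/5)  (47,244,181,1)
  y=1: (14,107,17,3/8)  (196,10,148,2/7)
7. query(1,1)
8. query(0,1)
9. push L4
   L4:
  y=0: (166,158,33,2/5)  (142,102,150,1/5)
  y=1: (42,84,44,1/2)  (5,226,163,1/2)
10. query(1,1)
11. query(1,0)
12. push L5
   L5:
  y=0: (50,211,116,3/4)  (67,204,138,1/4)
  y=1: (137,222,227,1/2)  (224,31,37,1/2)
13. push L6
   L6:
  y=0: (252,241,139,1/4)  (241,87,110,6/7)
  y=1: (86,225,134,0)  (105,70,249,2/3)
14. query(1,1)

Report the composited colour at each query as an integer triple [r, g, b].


(0,1) stack=L1,L2; from [0,0,0]:
+L1 (α=1/8) → [165/8, 30, 11/8]
+L2 (α=1/3) → [841/12, 86, 213/4]
= [70, 86, 53]

at x=1,y=1 over L1,L2:
+L1 (α=1/2) → [199/2, 28, 71/2]
+L2 (α=1/2) → [243/4, 140, 327/4]
rounded: [61, 140, 82]

(0,0) stack=L1,L2; from [0,0,0]:
after L1 α=1/2: [82, 207/2, 191/2]
after L2 α=1/4: [399/4, 797/8, 1051/8]
= [100, 100, 131]

query (1,1) [L1,L2,L3] — begin 0,0,0
after L1 α=1/2: [199/2, 28, 71/2]
after L2 α=1/2: [243/4, 140, 327/4]
after L3 α=2/7: [2783/28, 720/7, 2819/28]
rounded: [99, 103, 101]

query (0,1) [L1,L2,L3] — begin 0,0,0
L1 α=1/8: [165/8, 30, 11/8]
L2 α=1/3: [841/12, 86, 213/4]
L3 α=3/8: [4709/96, 751/8, 1269/32]
rounded: [49, 94, 40]

query (1,1) [L1,L2,L3,L4] — begin 0,0,0
L1 α=1/2: [199/2, 28, 71/2]
L2 α=1/2: [243/4, 140, 327/4]
L3 α=2/7: [2783/28, 720/7, 2819/28]
L4 α=1/2: [2923/56, 1151/7, 7383/56]
→ [52, 164, 132]

at x=1,y=0 over L1,L2,L3,L4:
after L1 α=5/7: [120/7, 695/7, 765/7]
after L2 α=1/3: [562/21, 2125/21, 1098/7]
after L3 α=1: [47, 244, 181]
after L4 α=1/5: [66, 1078/5, 874/5]
rounded: [66, 216, 175]

at x=1,y=1 over L1,L2,L3,L4,L5,L6:
L1 α=1/2: [199/2, 28, 71/2]
L2 α=1/2: [243/4, 140, 327/4]
L3 α=2/7: [2783/28, 720/7, 2819/28]
L4 α=1/2: [2923/56, 1151/7, 7383/56]
L5 α=1/2: [15467/112, 684/7, 9455/112]
L6 α=2/3: [38987/336, 1664/21, 65231/336]
rounded: [116, 79, 194]


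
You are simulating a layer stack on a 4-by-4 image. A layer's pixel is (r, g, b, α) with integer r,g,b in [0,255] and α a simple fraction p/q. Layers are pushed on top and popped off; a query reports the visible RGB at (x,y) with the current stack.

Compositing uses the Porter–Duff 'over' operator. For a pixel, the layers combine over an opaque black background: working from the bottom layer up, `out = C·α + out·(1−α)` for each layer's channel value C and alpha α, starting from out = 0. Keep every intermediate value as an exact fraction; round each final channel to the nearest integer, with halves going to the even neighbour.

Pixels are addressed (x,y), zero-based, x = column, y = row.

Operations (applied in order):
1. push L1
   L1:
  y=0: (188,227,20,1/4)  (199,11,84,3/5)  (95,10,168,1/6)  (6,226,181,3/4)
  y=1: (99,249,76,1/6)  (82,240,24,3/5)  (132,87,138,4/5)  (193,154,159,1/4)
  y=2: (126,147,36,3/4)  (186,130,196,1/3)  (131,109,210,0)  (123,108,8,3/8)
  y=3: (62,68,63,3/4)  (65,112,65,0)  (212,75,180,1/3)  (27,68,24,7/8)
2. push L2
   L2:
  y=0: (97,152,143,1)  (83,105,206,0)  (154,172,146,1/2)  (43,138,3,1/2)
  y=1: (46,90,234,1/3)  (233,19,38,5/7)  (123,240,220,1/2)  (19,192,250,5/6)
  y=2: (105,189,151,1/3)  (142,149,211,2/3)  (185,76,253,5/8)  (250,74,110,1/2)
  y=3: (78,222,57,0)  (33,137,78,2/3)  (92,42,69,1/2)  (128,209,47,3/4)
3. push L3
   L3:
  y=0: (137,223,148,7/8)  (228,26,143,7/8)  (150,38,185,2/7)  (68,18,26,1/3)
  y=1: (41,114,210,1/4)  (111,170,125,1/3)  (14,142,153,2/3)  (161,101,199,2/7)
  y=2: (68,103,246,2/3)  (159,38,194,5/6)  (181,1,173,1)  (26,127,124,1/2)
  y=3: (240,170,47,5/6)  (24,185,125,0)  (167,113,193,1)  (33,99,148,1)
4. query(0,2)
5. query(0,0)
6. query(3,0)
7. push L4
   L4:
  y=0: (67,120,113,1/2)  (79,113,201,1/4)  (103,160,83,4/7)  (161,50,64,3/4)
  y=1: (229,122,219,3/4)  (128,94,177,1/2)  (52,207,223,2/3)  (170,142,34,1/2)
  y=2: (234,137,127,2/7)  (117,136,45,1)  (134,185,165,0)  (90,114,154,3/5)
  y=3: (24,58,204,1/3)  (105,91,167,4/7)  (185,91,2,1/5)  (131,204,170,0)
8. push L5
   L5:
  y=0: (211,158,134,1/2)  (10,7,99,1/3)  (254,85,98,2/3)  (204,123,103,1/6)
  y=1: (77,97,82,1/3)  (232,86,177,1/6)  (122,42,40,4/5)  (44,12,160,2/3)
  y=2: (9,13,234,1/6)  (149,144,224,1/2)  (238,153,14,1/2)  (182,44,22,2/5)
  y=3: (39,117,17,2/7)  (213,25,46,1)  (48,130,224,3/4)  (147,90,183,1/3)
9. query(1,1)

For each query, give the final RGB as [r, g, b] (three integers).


at x=0,y=2 over L1,L2,L3:
L1 α=3/4: [189/2, 441/4, 27]
L2 α=1/3: [98, 273/2, 205/3]
L3 α=2/3: [78, 685/6, 1681/9]
= [78, 114, 187]

at x=0,y=0 over L1,L2,L3:
L1 α=1/4: [47, 227/4, 5]
L2 α=1: [97, 152, 143]
L3 α=7/8: [132, 1713/8, 1179/8]
rounded: [132, 214, 147]

(3,0) stack=L1,L2,L3; from [0,0,0]:
+L1 (α=3/4) → [9/2, 339/2, 543/4]
+L2 (α=1/2) → [95/4, 615/4, 555/8]
+L3 (α=1/3) → [77/2, 217/2, 659/12]
rounded: [38, 108, 55]

query (1,1) [L1,L2,L3,L4,L5] — begin 0,0,0
after L1 α=3/5: [246/5, 144, 72/5]
after L2 α=5/7: [6317/35, 383/7, 1094/35]
after L3 α=1/3: [16519/105, 652/7, 6563/105]
after L4 α=1/2: [29959/210, 655/7, 12574/105]
after L5 α=1/6: [39703/252, 3877/42, 16291/126]
= [158, 92, 129]


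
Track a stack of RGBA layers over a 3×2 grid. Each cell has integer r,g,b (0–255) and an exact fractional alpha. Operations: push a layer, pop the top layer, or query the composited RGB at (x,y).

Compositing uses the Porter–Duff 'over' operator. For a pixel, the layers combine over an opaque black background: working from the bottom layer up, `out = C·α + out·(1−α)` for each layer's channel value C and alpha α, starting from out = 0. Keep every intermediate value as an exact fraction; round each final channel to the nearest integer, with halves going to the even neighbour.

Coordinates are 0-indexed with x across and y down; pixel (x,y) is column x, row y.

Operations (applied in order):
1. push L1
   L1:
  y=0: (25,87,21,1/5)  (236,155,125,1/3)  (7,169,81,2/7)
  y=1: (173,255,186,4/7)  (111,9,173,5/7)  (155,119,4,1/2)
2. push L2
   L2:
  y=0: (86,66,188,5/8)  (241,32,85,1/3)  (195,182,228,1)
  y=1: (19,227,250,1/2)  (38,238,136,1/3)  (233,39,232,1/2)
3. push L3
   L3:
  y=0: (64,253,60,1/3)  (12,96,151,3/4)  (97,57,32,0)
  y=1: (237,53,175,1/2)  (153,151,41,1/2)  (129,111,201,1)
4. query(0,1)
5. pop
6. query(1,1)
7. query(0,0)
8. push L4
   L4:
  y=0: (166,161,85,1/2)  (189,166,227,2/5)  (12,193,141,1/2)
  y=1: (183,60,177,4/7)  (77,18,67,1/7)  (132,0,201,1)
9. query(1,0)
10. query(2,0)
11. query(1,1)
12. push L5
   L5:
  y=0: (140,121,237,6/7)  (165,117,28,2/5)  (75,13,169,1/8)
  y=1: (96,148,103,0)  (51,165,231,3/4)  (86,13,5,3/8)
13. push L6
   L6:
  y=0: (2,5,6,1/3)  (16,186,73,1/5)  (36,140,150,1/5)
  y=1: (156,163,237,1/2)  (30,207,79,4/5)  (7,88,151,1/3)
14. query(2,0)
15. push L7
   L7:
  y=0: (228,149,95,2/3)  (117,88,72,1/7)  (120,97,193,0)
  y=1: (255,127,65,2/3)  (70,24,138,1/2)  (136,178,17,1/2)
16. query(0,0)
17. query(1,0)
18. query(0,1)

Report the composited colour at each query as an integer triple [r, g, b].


at x=0,y=1 over L1,L2,L3:
+L1 (α=4/7) → [692/7, 1020/7, 744/7]
+L2 (α=1/2) → [825/14, 2609/14, 1247/7]
+L3 (α=1/2) → [4143/28, 3351/28, 1236/7]
rounded: [148, 120, 177]

query (1,1) [L1,L2] — begin 0,0,0
L1 α=5/7: [555/7, 45/7, 865/7]
L2 α=1/3: [1376/21, 1756/21, 894/7]
= [66, 84, 128]

query (0,0) [L1,L2] — begin 0,0,0
after L1 α=1/5: [5, 87/5, 21/5]
after L2 α=5/8: [445/8, 1911/40, 4763/40]
→ [56, 48, 119]

(1,0) stack=L1,L2,L4; from [0,0,0]:
+L1 (α=1/3) → [236/3, 155/3, 125/3]
+L2 (α=1/3) → [1195/9, 406/9, 505/9]
+L4 (α=2/5) → [2329/15, 1402/15, 1867/15]
→ [155, 93, 124]

(2,0) stack=L1,L2,L4; from [0,0,0]:
after L1 α=2/7: [2, 338/7, 162/7]
after L2 α=1: [195, 182, 228]
after L4 α=1/2: [207/2, 375/2, 369/2]
= [104, 188, 184]

query (1,1) [L1,L2,L4] — begin 0,0,0
L1 α=5/7: [555/7, 45/7, 865/7]
L2 α=1/3: [1376/21, 1756/21, 894/7]
L4 α=1/7: [3291/49, 3638/49, 5833/49]
→ [67, 74, 119]

at x=2,y=0 over L1,L2,L4,L5,L6:
L1 α=2/7: [2, 338/7, 162/7]
L2 α=1: [195, 182, 228]
L4 α=1/2: [207/2, 375/2, 369/2]
L5 α=1/8: [1599/16, 2651/16, 2921/16]
L6 α=1/5: [1743/20, 3211/20, 3521/20]
= [87, 161, 176]

(0,0) stack=L1,L2,L4,L5,L6,L7; from [0,0,0]:
+L1 (α=1/5) → [5, 87/5, 21/5]
+L2 (α=5/8) → [445/8, 1911/40, 4763/40]
+L4 (α=1/2) → [1773/16, 8351/80, 8163/80]
+L5 (α=6/7) → [15213/112, 66431/560, 121923/560]
+L6 (α=1/3) → [15325/168, 67831/840, 41201/280]
+L7 (α=2/3) → [91933/504, 318151/2520, 31467/280]
rounded: [182, 126, 112]

query (1,0) [L1,L2,L4,L5,L6,L7] — begin 0,0,0
after L1 α=1/3: [236/3, 155/3, 125/3]
after L2 α=1/3: [1195/9, 406/9, 505/9]
after L4 α=2/5: [2329/15, 1402/15, 1867/15]
after L5 α=2/5: [3979/25, 2572/25, 2147/25]
after L6 α=1/5: [16316/125, 14938/125, 10413/125]
after L7 α=1/7: [112521/875, 100628/875, 71478/875]
rounded: [129, 115, 82]

query (0,1) [L1,L2,L4,L5,L6,L7] — begin 0,0,0
after L1 α=4/7: [692/7, 1020/7, 744/7]
after L2 α=1/2: [825/14, 2609/14, 1247/7]
after L4 α=4/7: [12723/98, 11187/98, 8697/49]
after L5 α=0: [12723/98, 11187/98, 8697/49]
after L6 α=1/2: [28011/196, 27161/196, 10155/49]
after L7 α=2/3: [42657/196, 76945/588, 16525/147]
= [218, 131, 112]


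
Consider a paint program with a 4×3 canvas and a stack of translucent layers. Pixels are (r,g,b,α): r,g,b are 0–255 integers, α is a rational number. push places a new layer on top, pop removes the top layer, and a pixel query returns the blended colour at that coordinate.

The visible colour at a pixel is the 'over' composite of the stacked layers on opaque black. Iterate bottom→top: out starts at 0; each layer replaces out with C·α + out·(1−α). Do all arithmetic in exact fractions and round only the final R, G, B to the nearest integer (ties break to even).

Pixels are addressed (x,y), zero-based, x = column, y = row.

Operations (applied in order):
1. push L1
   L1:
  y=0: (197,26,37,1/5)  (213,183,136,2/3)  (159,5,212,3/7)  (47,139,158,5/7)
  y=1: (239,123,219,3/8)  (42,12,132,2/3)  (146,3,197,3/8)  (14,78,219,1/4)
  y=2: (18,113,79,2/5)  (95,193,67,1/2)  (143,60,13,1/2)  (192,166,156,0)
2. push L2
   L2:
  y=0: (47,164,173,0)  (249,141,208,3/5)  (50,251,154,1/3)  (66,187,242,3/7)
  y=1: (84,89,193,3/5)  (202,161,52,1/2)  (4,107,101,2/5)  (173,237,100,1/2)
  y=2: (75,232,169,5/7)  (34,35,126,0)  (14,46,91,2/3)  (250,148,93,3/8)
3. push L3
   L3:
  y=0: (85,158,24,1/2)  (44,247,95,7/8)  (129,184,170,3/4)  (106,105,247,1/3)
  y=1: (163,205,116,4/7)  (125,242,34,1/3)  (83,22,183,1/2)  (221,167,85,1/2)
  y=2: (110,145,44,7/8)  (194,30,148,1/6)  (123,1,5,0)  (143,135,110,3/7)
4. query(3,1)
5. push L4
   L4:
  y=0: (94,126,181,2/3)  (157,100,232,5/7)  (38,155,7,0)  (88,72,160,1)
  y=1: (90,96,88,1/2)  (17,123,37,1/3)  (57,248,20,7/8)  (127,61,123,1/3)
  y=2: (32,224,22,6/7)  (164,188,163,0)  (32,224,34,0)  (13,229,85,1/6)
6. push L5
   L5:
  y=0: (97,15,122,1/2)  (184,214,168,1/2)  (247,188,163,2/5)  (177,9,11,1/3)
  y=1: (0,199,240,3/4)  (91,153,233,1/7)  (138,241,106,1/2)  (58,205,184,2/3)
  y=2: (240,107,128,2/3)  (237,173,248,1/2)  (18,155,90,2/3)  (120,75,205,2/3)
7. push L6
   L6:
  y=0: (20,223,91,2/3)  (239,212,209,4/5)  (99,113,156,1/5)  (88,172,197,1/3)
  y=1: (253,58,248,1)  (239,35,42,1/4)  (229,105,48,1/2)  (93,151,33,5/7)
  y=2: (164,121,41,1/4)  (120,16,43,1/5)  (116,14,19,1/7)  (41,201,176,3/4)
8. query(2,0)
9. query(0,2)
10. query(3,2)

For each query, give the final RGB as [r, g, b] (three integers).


query (3,1) [L1,L2,L3] — begin 0,0,0
L1 α=1/4: [7/2, 39/2, 219/4]
L2 α=1/2: [353/4, 513/4, 619/8]
L3 α=1/2: [1237/8, 1181/8, 1299/16]
= [155, 148, 81]

(2,0) stack=L1,L2,L3,L4,L5,L6; from [0,0,0]:
+L1 (α=3/7) → [477/7, 15/7, 636/7]
+L2 (α=1/3) → [1304/21, 1787/21, 2350/21]
+L3 (α=3/4) → [9431/84, 13379/84, 3265/21]
+L4 (α=0) → [9431/84, 13379/84, 3265/21]
+L5 (α=2/5) → [23263/140, 23907/140, 5547/35]
+L6 (α=1/5) → [26728/175, 27862/175, 27648/175]
rounded: [153, 159, 158]

(0,2) stack=L1,L2,L3,L4,L5,L6; from [0,0,0]:
+L1 (α=2/5) → [36/5, 226/5, 158/5]
+L2 (α=5/7) → [1947/35, 6252/35, 4541/35]
+L3 (α=7/8) → [28897/280, 41777/280, 15321/280]
+L4 (α=6/7) → [82657/1960, 418097/1960, 52281/1960]
+L5 (α=2/3) → [1023457/5880, 279179/1960, 554041/5880]
+L6 (α=1/4) → [1344897/7840, 1074697/7840, 634401/7840]
rounded: [172, 137, 81]

(3,2) stack=L1,L2,L3,L4,L5,L6; from [0,0,0]:
+L1 (α=0) → [0, 0, 0]
+L2 (α=3/8) → [375/4, 111/2, 279/8]
+L3 (α=3/7) → [804/7, 627/7, 939/14]
+L4 (α=1/6) → [4111/42, 2369/21, 5885/84]
+L5 (α=2/3) → [14191/126, 5519/63, 40325/252]
+L6 (α=3/4) → [29689/504, 10877/63, 173381/1008]
→ [59, 173, 172]


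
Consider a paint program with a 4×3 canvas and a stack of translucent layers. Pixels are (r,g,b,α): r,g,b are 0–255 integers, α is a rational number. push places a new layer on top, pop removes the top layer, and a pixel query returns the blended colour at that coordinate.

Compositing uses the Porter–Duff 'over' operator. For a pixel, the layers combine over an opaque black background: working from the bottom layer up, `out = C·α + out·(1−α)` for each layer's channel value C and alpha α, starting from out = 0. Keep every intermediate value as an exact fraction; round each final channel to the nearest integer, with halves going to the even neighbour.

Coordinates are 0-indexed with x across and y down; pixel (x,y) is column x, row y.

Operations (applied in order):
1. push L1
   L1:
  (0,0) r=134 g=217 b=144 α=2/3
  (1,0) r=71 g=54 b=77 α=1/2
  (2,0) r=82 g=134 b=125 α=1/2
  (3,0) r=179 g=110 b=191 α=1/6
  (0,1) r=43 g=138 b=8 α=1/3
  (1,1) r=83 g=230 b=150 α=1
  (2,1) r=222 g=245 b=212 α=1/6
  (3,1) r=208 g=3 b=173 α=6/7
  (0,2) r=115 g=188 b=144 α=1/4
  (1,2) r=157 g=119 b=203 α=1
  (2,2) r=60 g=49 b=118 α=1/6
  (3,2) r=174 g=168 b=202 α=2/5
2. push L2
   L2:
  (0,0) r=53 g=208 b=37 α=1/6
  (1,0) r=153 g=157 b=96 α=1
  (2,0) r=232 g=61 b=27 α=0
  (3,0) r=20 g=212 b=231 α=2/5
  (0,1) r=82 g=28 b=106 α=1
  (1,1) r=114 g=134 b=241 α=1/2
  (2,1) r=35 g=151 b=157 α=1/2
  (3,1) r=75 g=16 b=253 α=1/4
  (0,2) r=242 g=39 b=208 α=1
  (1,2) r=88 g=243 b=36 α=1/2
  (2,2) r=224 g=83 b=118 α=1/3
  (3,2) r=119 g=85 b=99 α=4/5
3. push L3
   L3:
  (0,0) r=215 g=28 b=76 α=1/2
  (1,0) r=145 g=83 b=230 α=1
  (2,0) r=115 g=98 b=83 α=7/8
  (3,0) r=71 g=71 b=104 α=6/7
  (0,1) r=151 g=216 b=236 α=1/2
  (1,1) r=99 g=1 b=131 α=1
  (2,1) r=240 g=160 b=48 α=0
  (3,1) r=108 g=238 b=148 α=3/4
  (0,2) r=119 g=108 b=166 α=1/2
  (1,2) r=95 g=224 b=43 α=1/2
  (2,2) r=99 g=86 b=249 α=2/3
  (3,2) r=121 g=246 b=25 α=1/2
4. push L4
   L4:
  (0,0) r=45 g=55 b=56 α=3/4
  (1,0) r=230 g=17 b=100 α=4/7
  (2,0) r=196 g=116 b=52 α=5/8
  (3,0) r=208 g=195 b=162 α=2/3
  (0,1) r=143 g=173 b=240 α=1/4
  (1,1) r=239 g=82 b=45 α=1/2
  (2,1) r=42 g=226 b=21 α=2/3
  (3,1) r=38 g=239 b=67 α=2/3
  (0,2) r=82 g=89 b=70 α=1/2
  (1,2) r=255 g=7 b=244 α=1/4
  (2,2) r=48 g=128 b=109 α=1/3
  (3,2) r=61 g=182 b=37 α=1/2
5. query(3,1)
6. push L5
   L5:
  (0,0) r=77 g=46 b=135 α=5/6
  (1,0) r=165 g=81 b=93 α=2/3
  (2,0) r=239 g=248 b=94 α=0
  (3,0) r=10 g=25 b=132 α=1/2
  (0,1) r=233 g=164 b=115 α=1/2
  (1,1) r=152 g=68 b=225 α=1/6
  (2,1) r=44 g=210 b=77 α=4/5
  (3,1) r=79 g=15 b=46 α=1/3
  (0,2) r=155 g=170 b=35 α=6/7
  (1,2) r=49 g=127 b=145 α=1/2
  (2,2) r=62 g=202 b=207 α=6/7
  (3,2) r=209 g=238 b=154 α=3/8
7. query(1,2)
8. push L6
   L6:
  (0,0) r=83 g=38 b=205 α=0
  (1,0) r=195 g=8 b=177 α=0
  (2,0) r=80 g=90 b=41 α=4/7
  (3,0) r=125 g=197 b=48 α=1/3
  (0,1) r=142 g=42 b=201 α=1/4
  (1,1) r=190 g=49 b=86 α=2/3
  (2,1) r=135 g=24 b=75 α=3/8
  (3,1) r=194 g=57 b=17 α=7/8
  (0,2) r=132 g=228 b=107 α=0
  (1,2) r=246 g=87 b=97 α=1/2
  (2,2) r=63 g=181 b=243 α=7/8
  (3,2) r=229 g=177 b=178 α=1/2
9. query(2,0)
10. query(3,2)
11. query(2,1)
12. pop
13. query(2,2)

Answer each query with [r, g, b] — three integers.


at x=3,y=1 over L1,L2,L3,L4:
after L1 α=6/7: [1248/7, 18/7, 1038/7]
after L2 α=1/4: [4269/28, 83/14, 4885/28]
after L3 α=3/4: [13341/112, 10079/56, 17317/112]
after L4 α=2/3: [21853/336, 36847/168, 10775/112]
rounded: [65, 219, 96]

query (1,2) [L1,L2,L3,L4,L5] — begin 0,0,0
after L1 α=1: [157, 119, 203]
after L2 α=1/2: [245/2, 181, 239/2]
after L3 α=1/2: [435/4, 405/2, 325/4]
after L4 α=1/4: [2325/16, 1229/8, 1951/16]
after L5 α=1/2: [3109/32, 2245/16, 4271/32]
= [97, 140, 133]

(2,0) stack=L1,L2,L3,L4,L5,L6; from [0,0,0]:
after L1 α=1/2: [41, 67, 125/2]
after L2 α=0: [41, 67, 125/2]
after L3 α=7/8: [423/4, 753/8, 1287/16]
after L4 α=5/8: [5189/32, 6899/64, 8021/128]
after L5 α=0: [5189/32, 6899/64, 8021/128]
after L6 α=4/7: [25807/224, 43737/448, 45055/896]
rounded: [115, 98, 50]

query (3,2) [L1,L2,L3,L4,L5,L6] — begin 0,0,0
+L1 (α=2/5) → [348/5, 336/5, 404/5]
+L2 (α=4/5) → [2728/25, 2036/25, 2384/25]
+L3 (α=1/2) → [5753/50, 4093/25, 3009/50]
+L4 (α=1/2) → [8803/100, 8643/50, 4859/100]
+L5 (α=3/8) → [21343/160, 15783/80, 14099/160]
+L6 (α=1/2) → [57983/320, 29943/160, 42579/320]
→ [181, 187, 133]

(2,1) stack=L1,L2,L3,L4,L5,L6; from [0,0,0]:
+L1 (α=1/6) → [37, 245/6, 106/3]
+L2 (α=1/2) → [36, 1151/12, 577/6]
+L3 (α=0) → [36, 1151/12, 577/6]
+L4 (α=2/3) → [40, 6575/36, 829/18]
+L5 (α=4/5) → [216/5, 7363/36, 6373/90]
+L6 (α=3/8) → [621/8, 39407/288, 10423/144]
= [78, 137, 72]

(2,2) stack=L1,L2,L3,L4,L5; from [0,0,0]:
after L1 α=1/6: [10, 49/6, 59/3]
after L2 α=1/3: [244/3, 298/9, 472/9]
after L3 α=2/3: [838/9, 1846/27, 4954/27]
after L4 α=1/3: [2108/27, 7148/81, 12851/81]
after L5 α=6/7: [1736/27, 105320/567, 113453/567]
= [64, 186, 200]
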